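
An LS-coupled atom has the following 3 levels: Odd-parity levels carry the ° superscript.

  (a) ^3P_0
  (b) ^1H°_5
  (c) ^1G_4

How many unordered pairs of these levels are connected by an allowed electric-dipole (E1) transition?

1

(a)–(b): forbidden (ΔS, ΔL, ΔJ).
(a)–(c): forbidden (parity, ΔS, ΔL, ΔJ).
(b)–(c): allowed.
Allowed pairs: 1 of 3.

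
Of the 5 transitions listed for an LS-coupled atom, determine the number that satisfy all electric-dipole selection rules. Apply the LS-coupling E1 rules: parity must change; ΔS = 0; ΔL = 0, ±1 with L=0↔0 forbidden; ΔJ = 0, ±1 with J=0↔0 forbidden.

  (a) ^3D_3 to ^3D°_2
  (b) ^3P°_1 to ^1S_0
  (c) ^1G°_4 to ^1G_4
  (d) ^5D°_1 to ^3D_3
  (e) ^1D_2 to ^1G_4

2

(a) allowed
(b) forbidden (ΔS fails)
(c) allowed
(d) forbidden (ΔS, ΔJ fail)
(e) forbidden (parity, ΔL, ΔJ fail)
Total allowed: 2 of 5.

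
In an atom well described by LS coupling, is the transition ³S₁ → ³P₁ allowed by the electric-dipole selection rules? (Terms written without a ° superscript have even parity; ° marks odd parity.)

Initial level: S=1, L=0, J=1, parity even. Final level: S=1, L=1, J=1, parity even.
Parity must change: even → even — fails.
ΔS = 0: S: 1 → 1 — passes.
ΔL = 0, ±1 (not L=0↔0): L: 0 → 1, ΔL = +1 — passes.
ΔJ = 0, ±1 (not J=0↔0): J: 1 → 1, ΔJ = +0 — passes.
Rule(s) violated: parity.

forbidden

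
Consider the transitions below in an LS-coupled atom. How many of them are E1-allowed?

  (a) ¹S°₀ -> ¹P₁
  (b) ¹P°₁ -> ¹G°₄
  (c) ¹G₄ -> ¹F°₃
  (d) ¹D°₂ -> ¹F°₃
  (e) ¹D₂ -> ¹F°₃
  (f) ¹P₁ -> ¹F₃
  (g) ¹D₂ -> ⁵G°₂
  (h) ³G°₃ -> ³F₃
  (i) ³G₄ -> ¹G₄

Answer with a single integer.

(a) allowed
(b) forbidden (parity, ΔL, ΔJ fail)
(c) allowed
(d) forbidden (parity fails)
(e) allowed
(f) forbidden (parity, ΔL, ΔJ fail)
(g) forbidden (ΔS, ΔL fail)
(h) allowed
(i) forbidden (parity, ΔS fail)
Total allowed: 4 of 9.

4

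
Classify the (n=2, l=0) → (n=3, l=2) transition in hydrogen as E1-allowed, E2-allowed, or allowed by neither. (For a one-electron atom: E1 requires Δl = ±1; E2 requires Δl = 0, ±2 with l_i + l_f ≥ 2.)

Δl = 2 − 0 = +2; l_i + l_f = 2.
E1 (Δl = ±1): not satisfied.
E2 (Δl = 0,±2, l_i+l_f ≥ 2): satisfied.

E2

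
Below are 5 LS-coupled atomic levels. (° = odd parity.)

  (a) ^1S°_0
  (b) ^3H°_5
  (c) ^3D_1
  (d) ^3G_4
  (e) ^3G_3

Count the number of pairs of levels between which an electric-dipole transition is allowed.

1

(a)–(b): forbidden (parity, ΔS, ΔL, ΔJ).
(a)–(c): forbidden (ΔS, ΔL).
(a)–(d): forbidden (ΔS, ΔL, ΔJ).
(a)–(e): forbidden (ΔS, ΔL, ΔJ).
(b)–(c): forbidden (ΔL, ΔJ).
(b)–(d): allowed.
(b)–(e): forbidden (ΔJ).
(c)–(d): forbidden (parity, ΔL, ΔJ).
(c)–(e): forbidden (parity, ΔL, ΔJ).
(d)–(e): forbidden (parity).
Allowed pairs: 1 of 10.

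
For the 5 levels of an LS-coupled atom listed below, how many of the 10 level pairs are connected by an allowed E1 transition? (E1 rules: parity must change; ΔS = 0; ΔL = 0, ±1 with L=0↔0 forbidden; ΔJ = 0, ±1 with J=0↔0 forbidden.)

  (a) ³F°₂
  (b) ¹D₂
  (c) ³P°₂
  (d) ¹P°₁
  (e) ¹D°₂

2

(a)–(b): forbidden (ΔS).
(a)–(c): forbidden (parity, ΔL).
(a)–(d): forbidden (parity, ΔS, ΔL).
(a)–(e): forbidden (parity, ΔS).
(b)–(c): forbidden (ΔS).
(b)–(d): allowed.
(b)–(e): allowed.
(c)–(d): forbidden (parity, ΔS).
(c)–(e): forbidden (parity, ΔS).
(d)–(e): forbidden (parity).
Allowed pairs: 2 of 10.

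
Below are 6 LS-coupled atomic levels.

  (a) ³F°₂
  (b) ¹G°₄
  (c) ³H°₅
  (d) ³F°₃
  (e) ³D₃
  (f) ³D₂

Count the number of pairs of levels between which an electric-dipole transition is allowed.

(a)–(b): forbidden (parity, ΔS, ΔJ).
(a)–(c): forbidden (parity, ΔL, ΔJ).
(a)–(d): forbidden (parity).
(a)–(e): allowed.
(a)–(f): allowed.
(b)–(c): forbidden (parity, ΔS).
(b)–(d): forbidden (parity, ΔS).
(b)–(e): forbidden (ΔS, ΔL).
(b)–(f): forbidden (ΔS, ΔL, ΔJ).
(c)–(d): forbidden (parity, ΔL, ΔJ).
(c)–(e): forbidden (ΔL, ΔJ).
(c)–(f): forbidden (ΔL, ΔJ).
(d)–(e): allowed.
(d)–(f): allowed.
(e)–(f): forbidden (parity).
Allowed pairs: 4 of 15.

4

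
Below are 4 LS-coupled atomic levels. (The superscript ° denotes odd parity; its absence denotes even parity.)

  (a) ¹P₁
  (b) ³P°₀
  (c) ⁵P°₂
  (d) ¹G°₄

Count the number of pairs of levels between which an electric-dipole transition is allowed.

(a)–(b): forbidden (ΔS).
(a)–(c): forbidden (ΔS).
(a)–(d): forbidden (ΔL, ΔJ).
(b)–(c): forbidden (parity, ΔS, ΔJ).
(b)–(d): forbidden (parity, ΔS, ΔL, ΔJ).
(c)–(d): forbidden (parity, ΔS, ΔL, ΔJ).
Allowed pairs: 0 of 6.

0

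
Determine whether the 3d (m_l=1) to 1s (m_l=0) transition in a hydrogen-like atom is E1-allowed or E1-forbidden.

forbidden

l: 2 → 0 (Δl = -2). Δl = ±1 violated.
m_l: 1 → 0 (Δm_l = -1). |Δm_l| ≤ 1 satisfied.
The transition is electric-dipole forbidden.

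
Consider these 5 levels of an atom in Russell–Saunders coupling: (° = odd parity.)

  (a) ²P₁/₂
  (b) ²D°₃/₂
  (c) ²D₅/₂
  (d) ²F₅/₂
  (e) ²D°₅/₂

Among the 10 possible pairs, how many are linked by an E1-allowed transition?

5

(a)–(b): allowed.
(a)–(c): forbidden (parity, ΔJ).
(a)–(d): forbidden (parity, ΔL, ΔJ).
(a)–(e): forbidden (ΔJ).
(b)–(c): allowed.
(b)–(d): allowed.
(b)–(e): forbidden (parity).
(c)–(d): forbidden (parity).
(c)–(e): allowed.
(d)–(e): allowed.
Allowed pairs: 5 of 10.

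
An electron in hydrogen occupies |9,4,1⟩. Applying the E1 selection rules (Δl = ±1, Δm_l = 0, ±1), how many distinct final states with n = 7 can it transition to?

E1 requires Δl = ±1, so l_f ∈ {3, 5}; with 0 ≤ l_f ≤ n_f−1 = 6, the allowed l_f values are {3, 5}.
For l_f = 3: m_f ∈ {m_i−1, m_i, m_i+1} ∩ [−3, 3] = {0, 1, 2} → 3 states.
For l_f = 5: m_f ∈ {m_i−1, m_i, m_i+1} ∩ [−5, 5] = {0, 1, 2} → 3 states.
Total: 6.

6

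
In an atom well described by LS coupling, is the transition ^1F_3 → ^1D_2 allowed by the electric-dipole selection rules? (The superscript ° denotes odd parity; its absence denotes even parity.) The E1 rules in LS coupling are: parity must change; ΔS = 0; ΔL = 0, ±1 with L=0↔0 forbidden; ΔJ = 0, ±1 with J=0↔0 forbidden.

forbidden

Parity must change: even → even — violated.
ΔS = 0: S: 0 → 0 — satisfied.
ΔL = 0, ±1 (not L=0↔0): L: 3 → 2, ΔL = -1 — satisfied.
ΔJ = 0, ±1 (not J=0↔0): J: 3 → 2, ΔJ = -1 — satisfied.
Rule(s) violated: parity.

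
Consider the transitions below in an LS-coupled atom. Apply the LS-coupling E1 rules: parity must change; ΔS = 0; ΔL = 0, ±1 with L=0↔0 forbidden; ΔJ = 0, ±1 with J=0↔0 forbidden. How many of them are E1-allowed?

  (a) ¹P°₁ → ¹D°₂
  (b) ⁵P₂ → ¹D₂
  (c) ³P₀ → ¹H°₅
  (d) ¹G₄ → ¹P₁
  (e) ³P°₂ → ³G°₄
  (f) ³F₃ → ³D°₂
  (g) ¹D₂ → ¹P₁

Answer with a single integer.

1

(a) forbidden (parity fails)
(b) forbidden (parity, ΔS fail)
(c) forbidden (ΔS, ΔL, ΔJ fail)
(d) forbidden (parity, ΔL, ΔJ fail)
(e) forbidden (parity, ΔL, ΔJ fail)
(f) allowed
(g) forbidden (parity fails)
Total allowed: 1 of 7.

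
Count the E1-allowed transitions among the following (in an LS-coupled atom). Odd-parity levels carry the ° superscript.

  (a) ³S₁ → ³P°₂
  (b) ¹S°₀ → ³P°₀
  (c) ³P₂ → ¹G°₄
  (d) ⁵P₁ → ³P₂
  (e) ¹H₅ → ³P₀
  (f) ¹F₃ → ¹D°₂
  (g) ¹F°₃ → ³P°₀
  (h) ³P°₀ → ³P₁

(a) allowed
(b) forbidden (parity, ΔS, ΔJ fail)
(c) forbidden (ΔS, ΔL, ΔJ fail)
(d) forbidden (parity, ΔS fail)
(e) forbidden (parity, ΔS, ΔL, ΔJ fail)
(f) allowed
(g) forbidden (parity, ΔS, ΔL, ΔJ fail)
(h) allowed
Total allowed: 3 of 8.

3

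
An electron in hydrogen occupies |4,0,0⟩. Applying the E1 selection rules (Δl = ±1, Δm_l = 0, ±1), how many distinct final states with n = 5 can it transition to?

E1 requires Δl = ±1, so l_f ∈ {-1, 1}; with 0 ≤ l_f ≤ n_f−1 = 4, the allowed l_f values are {1}.
For l_f = 1: m_f ∈ {m_i−1, m_i, m_i+1} ∩ [−1, 1] = {-1, 0, 1} → 3 states.
Total: 3.

3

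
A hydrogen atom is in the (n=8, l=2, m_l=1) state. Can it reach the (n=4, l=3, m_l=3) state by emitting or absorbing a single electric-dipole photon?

forbidden

l: 2 → 3 (Δl = +1). Δl = ±1 passes.
m_l: 1 → 3 (Δm_l = +2). |Δm_l| ≤ 1 fails.
The transition is electric-dipole forbidden.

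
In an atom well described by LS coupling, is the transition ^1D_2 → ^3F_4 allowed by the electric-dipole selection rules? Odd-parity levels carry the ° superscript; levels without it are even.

Parity must change: even → even — fails.
ΔS = 0: S: 0 → 1 — fails.
ΔL = 0, ±1 (not L=0↔0): L: 2 → 3, ΔL = +1 — passes.
ΔJ = 0, ±1 (not J=0↔0): J: 2 → 4, ΔJ = +2 — fails.
Rule(s) violated: parity, ΔS, ΔJ.

forbidden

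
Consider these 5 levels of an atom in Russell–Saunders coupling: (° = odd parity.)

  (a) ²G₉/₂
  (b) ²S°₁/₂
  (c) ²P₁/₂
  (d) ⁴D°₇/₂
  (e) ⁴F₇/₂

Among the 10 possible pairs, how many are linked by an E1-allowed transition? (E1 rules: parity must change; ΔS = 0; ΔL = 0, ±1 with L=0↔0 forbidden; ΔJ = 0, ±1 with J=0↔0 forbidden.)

2

(a)–(b): forbidden (ΔL, ΔJ).
(a)–(c): forbidden (parity, ΔL, ΔJ).
(a)–(d): forbidden (ΔS, ΔL).
(a)–(e): forbidden (parity, ΔS).
(b)–(c): allowed.
(b)–(d): forbidden (parity, ΔS, ΔL, ΔJ).
(b)–(e): forbidden (ΔS, ΔL, ΔJ).
(c)–(d): forbidden (ΔS, ΔJ).
(c)–(e): forbidden (parity, ΔS, ΔL, ΔJ).
(d)–(e): allowed.
Allowed pairs: 2 of 10.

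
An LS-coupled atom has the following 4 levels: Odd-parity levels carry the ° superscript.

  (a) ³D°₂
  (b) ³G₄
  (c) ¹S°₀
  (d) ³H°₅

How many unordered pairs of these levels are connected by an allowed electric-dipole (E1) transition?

(a)–(b): forbidden (ΔL, ΔJ).
(a)–(c): forbidden (parity, ΔS, ΔL, ΔJ).
(a)–(d): forbidden (parity, ΔL, ΔJ).
(b)–(c): forbidden (ΔS, ΔL, ΔJ).
(b)–(d): allowed.
(c)–(d): forbidden (parity, ΔS, ΔL, ΔJ).
Allowed pairs: 1 of 6.

1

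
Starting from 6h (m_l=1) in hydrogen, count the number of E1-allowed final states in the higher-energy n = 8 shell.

E1 requires Δl = ±1, so l_f ∈ {4, 6}; with 0 ≤ l_f ≤ n_f−1 = 7, the allowed l_f values are {4, 6}.
For l_f = 4: m_f ∈ {m_i−1, m_i, m_i+1} ∩ [−4, 4] = {0, 1, 2} → 3 states.
For l_f = 6: m_f ∈ {m_i−1, m_i, m_i+1} ∩ [−6, 6] = {0, 1, 2} → 3 states.
Total: 6.

6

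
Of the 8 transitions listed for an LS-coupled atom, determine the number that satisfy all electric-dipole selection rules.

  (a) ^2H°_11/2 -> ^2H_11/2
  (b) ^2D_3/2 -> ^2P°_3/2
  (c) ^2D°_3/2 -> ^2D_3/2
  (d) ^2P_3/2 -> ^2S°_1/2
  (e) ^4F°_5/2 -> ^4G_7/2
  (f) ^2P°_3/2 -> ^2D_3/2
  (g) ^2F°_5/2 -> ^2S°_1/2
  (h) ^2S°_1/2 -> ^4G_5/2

6

(a) allowed
(b) allowed
(c) allowed
(d) allowed
(e) allowed
(f) allowed
(g) forbidden (parity, ΔL, ΔJ fail)
(h) forbidden (ΔS, ΔL, ΔJ fail)
Total allowed: 6 of 8.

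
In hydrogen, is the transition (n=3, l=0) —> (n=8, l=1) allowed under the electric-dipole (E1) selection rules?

Δl = 1 − 0 = +1; the E1 rule Δl = ±1 is satisfied.
All E1 selection rules are satisfied.

allowed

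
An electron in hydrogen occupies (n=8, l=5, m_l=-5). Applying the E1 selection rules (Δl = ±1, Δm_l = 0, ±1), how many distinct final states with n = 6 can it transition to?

E1 requires Δl = ±1, so l_f ∈ {4, 6}; with 0 ≤ l_f ≤ n_f−1 = 5, the allowed l_f values are {4}.
For l_f = 4: m_f ∈ {m_i−1, m_i, m_i+1} ∩ [−4, 4] = {-4} → 1 state.
Total: 1.

1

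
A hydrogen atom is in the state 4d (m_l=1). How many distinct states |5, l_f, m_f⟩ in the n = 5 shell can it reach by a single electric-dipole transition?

5

E1 requires Δl = ±1, so l_f ∈ {1, 3}; with 0 ≤ l_f ≤ n_f−1 = 4, the allowed l_f values are {1, 3}.
For l_f = 1: m_f ∈ {m_i−1, m_i, m_i+1} ∩ [−1, 1] = {0, 1} → 2 states.
For l_f = 3: m_f ∈ {m_i−1, m_i, m_i+1} ∩ [−3, 3] = {0, 1, 2} → 3 states.
Total: 5.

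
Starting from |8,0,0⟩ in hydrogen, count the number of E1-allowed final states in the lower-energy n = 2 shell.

3

E1 requires Δl = ±1, so l_f ∈ {-1, 1}; with 0 ≤ l_f ≤ n_f−1 = 1, the allowed l_f values are {1}.
For l_f = 1: m_f ∈ {m_i−1, m_i, m_i+1} ∩ [−1, 1] = {-1, 0, 1} → 3 states.
Total: 3.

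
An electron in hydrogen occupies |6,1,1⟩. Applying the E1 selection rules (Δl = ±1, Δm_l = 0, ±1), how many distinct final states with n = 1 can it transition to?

E1 requires Δl = ±1, so l_f ∈ {0, 2}; with 0 ≤ l_f ≤ n_f−1 = 0, the allowed l_f values are {0}.
For l_f = 0: m_f ∈ {m_i−1, m_i, m_i+1} ∩ [−0, 0] = {0} → 1 state.
Total: 1.

1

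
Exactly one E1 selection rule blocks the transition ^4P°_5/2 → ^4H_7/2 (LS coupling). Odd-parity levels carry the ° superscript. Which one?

Reading off the term symbols: S 3/2→3/2, L 1→5, J 5/2→7/2, parity odd→even.
ΔL = 0, ±1 (not L=0↔0): L: 1 → 5, ΔL = +4 — fails.
Parity must change: odd → even — ok.
ΔJ = 0, ±1 (not J=0↔0): J: 5/2 → 7/2, ΔJ = +1 — ok.
ΔS = 0: S: 3/2 → 3/2 — ok.

the ΔL = 0, ±1 rule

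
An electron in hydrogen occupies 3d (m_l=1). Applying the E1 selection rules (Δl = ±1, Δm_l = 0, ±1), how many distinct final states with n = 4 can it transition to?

5

E1 requires Δl = ±1, so l_f ∈ {1, 3}; with 0 ≤ l_f ≤ n_f−1 = 3, the allowed l_f values are {1, 3}.
For l_f = 1: m_f ∈ {m_i−1, m_i, m_i+1} ∩ [−1, 1] = {0, 1} → 2 states.
For l_f = 3: m_f ∈ {m_i−1, m_i, m_i+1} ∩ [−3, 3] = {0, 1, 2} → 3 states.
Total: 5.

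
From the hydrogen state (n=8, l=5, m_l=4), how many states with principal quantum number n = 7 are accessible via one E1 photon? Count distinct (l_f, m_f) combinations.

5

E1 requires Δl = ±1, so l_f ∈ {4, 6}; with 0 ≤ l_f ≤ n_f−1 = 6, the allowed l_f values are {4, 6}.
For l_f = 4: m_f ∈ {m_i−1, m_i, m_i+1} ∩ [−4, 4] = {3, 4} → 2 states.
For l_f = 6: m_f ∈ {m_i−1, m_i, m_i+1} ∩ [−6, 6] = {3, 4, 5} → 3 states.
Total: 5.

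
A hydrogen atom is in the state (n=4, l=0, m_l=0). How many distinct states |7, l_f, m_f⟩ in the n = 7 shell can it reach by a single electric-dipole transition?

E1 requires Δl = ±1, so l_f ∈ {-1, 1}; with 0 ≤ l_f ≤ n_f−1 = 6, the allowed l_f values are {1}.
For l_f = 1: m_f ∈ {m_i−1, m_i, m_i+1} ∩ [−1, 1] = {-1, 0, 1} → 3 states.
Total: 3.

3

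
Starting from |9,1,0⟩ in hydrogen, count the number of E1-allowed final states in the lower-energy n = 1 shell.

E1 requires Δl = ±1, so l_f ∈ {0, 2}; with 0 ≤ l_f ≤ n_f−1 = 0, the allowed l_f values are {0}.
For l_f = 0: m_f ∈ {m_i−1, m_i, m_i+1} ∩ [−0, 0] = {0} → 1 state.
Total: 1.

1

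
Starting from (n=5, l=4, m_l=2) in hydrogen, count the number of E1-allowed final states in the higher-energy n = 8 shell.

6

E1 requires Δl = ±1, so l_f ∈ {3, 5}; with 0 ≤ l_f ≤ n_f−1 = 7, the allowed l_f values are {3, 5}.
For l_f = 3: m_f ∈ {m_i−1, m_i, m_i+1} ∩ [−3, 3] = {1, 2, 3} → 3 states.
For l_f = 5: m_f ∈ {m_i−1, m_i, m_i+1} ∩ [−5, 5] = {1, 2, 3} → 3 states.
Total: 6.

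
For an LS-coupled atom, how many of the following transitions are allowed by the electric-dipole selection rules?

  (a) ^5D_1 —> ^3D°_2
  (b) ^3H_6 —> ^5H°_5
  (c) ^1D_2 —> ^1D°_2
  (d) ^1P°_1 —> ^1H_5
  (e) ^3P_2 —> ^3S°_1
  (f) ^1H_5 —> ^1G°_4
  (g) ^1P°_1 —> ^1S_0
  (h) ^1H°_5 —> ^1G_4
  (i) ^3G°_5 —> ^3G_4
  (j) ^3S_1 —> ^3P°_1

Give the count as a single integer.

7

(a) forbidden (ΔS fails)
(b) forbidden (ΔS fails)
(c) allowed
(d) forbidden (ΔL, ΔJ fail)
(e) allowed
(f) allowed
(g) allowed
(h) allowed
(i) allowed
(j) allowed
Total allowed: 7 of 10.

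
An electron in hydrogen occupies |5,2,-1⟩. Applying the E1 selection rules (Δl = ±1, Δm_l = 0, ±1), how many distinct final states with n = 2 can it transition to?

2

E1 requires Δl = ±1, so l_f ∈ {1, 3}; with 0 ≤ l_f ≤ n_f−1 = 1, the allowed l_f values are {1}.
For l_f = 1: m_f ∈ {m_i−1, m_i, m_i+1} ∩ [−1, 1] = {-1, 0} → 2 states.
Total: 2.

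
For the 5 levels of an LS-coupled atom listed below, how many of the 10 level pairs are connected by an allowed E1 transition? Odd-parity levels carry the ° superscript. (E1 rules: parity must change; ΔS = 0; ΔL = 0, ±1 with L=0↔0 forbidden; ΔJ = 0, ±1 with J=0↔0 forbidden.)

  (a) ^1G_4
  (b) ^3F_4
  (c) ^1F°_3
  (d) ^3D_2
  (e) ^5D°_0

(a)–(b): forbidden (parity, ΔS).
(a)–(c): allowed.
(a)–(d): forbidden (parity, ΔS, ΔL, ΔJ).
(a)–(e): forbidden (ΔS, ΔL, ΔJ).
(b)–(c): forbidden (ΔS).
(b)–(d): forbidden (parity, ΔJ).
(b)–(e): forbidden (ΔS, ΔJ).
(c)–(d): forbidden (ΔS).
(c)–(e): forbidden (parity, ΔS, ΔJ).
(d)–(e): forbidden (ΔS, ΔJ).
Allowed pairs: 1 of 10.

1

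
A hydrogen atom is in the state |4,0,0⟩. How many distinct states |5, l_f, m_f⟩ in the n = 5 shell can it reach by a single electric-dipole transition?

E1 requires Δl = ±1, so l_f ∈ {-1, 1}; with 0 ≤ l_f ≤ n_f−1 = 4, the allowed l_f values are {1}.
For l_f = 1: m_f ∈ {m_i−1, m_i, m_i+1} ∩ [−1, 1] = {-1, 0, 1} → 3 states.
Total: 3.

3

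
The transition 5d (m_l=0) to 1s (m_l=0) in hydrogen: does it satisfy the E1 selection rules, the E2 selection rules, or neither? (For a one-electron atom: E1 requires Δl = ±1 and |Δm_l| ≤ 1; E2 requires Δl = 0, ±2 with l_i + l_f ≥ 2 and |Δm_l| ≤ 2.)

Δl = 0 − 2 = -2; l_i + l_f = 2.
Δm_l = +0.
E1 (Δl = ±1, |Δm_l| ≤ 1): not satisfied.
E2 (Δl = 0,±2, l_i+l_f ≥ 2, |Δm_l| ≤ 2): satisfied.

E2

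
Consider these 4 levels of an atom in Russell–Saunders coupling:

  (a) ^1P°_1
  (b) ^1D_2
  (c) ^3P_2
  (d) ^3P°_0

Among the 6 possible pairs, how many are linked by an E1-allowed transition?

(a)–(b): allowed.
(a)–(c): forbidden (ΔS).
(a)–(d): forbidden (parity, ΔS).
(b)–(c): forbidden (parity, ΔS).
(b)–(d): forbidden (ΔS, ΔJ).
(c)–(d): forbidden (ΔJ).
Allowed pairs: 1 of 6.

1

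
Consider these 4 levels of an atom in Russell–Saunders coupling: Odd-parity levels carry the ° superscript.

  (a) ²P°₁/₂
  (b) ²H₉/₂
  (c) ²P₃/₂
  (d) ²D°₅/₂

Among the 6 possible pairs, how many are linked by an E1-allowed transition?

(a)–(b): forbidden (ΔL, ΔJ).
(a)–(c): allowed.
(a)–(d): forbidden (parity, ΔJ).
(b)–(c): forbidden (parity, ΔL, ΔJ).
(b)–(d): forbidden (ΔL, ΔJ).
(c)–(d): allowed.
Allowed pairs: 2 of 6.

2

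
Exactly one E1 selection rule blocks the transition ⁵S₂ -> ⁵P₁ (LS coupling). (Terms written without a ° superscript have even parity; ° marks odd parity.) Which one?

parity

Initial level: S=2, L=0, J=2, parity even. Final level: S=2, L=1, J=1, parity even.
Parity must change: even → even — fails.
ΔS = 0: S: 2 → 2 — passes.
ΔL = 0, ±1 (not L=0↔0): L: 0 → 1, ΔL = +1 — passes.
ΔJ = 0, ±1 (not J=0↔0): J: 2 → 1, ΔJ = -1 — passes.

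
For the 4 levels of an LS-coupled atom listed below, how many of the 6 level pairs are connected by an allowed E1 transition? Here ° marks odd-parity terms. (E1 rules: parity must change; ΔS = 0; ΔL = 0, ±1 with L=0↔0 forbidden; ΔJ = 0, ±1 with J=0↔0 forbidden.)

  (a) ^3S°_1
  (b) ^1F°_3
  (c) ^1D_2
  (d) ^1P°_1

2

(a)–(b): forbidden (parity, ΔS, ΔL, ΔJ).
(a)–(c): forbidden (ΔS, ΔL).
(a)–(d): forbidden (parity, ΔS).
(b)–(c): allowed.
(b)–(d): forbidden (parity, ΔL, ΔJ).
(c)–(d): allowed.
Allowed pairs: 2 of 6.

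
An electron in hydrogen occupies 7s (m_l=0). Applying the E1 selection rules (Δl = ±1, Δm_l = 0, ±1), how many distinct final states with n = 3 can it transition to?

E1 requires Δl = ±1, so l_f ∈ {-1, 1}; with 0 ≤ l_f ≤ n_f−1 = 2, the allowed l_f values are {1}.
For l_f = 1: m_f ∈ {m_i−1, m_i, m_i+1} ∩ [−1, 1] = {-1, 0, 1} → 3 states.
Total: 3.

3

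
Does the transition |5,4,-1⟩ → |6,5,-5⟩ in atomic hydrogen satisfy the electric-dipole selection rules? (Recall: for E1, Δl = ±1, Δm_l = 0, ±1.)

forbidden

Δl = 5 − 4 = +1; the E1 rule Δl = ±1 is satisfied.
Δm_l = -5 − (-1) = -4. E1 requires Δm_l = 0, ±1: violated.
The transition is electric-dipole forbidden.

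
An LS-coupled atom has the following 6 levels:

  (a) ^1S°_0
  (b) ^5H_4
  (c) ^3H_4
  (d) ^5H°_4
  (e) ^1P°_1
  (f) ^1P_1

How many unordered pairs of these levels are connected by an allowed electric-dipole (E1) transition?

(a)–(b): forbidden (ΔS, ΔL, ΔJ).
(a)–(c): forbidden (ΔS, ΔL, ΔJ).
(a)–(d): forbidden (parity, ΔS, ΔL, ΔJ).
(a)–(e): forbidden (parity).
(a)–(f): allowed.
(b)–(c): forbidden (parity, ΔS).
(b)–(d): allowed.
(b)–(e): forbidden (ΔS, ΔL, ΔJ).
(b)–(f): forbidden (parity, ΔS, ΔL, ΔJ).
(c)–(d): forbidden (ΔS).
(c)–(e): forbidden (ΔS, ΔL, ΔJ).
(c)–(f): forbidden (parity, ΔS, ΔL, ΔJ).
(d)–(e): forbidden (parity, ΔS, ΔL, ΔJ).
(d)–(f): forbidden (ΔS, ΔL, ΔJ).
(e)–(f): allowed.
Allowed pairs: 3 of 15.

3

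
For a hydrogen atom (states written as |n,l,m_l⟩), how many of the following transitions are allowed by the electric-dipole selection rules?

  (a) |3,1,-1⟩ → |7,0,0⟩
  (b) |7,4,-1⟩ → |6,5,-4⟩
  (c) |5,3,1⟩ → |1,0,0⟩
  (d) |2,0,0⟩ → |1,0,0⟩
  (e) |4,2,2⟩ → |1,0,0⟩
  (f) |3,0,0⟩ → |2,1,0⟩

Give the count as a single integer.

(a) allowed
(b) forbidden — Δm_l = -3 (E1 requires Δm_l = 0, ±1)
(c) forbidden — Δl = -3 (E1 requires Δl = ±1)
(d) forbidden — Δl = +0 (E1 requires Δl = ±1)
(e) forbidden — Δl = -2 (E1 requires Δl = ±1); Δm_l = -2 (E1 requires Δm_l = 0, ±1)
(f) allowed
Total allowed: 2 of 6.

2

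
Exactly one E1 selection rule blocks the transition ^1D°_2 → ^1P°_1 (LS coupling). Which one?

Parity must change: odd → odd — ✗.
ΔS = 0: S: 0 → 0 — ✓.
ΔL = 0, ±1 (not L=0↔0): L: 2 → 1, ΔL = -1 — ✓.
ΔJ = 0, ±1 (not J=0↔0): J: 2 → 1, ΔJ = -1 — ✓.

parity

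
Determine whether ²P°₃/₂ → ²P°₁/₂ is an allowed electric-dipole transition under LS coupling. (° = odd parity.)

Reading off the term symbols: S 1/2→1/2, L 1→1, J 3/2→1/2, parity odd→odd.
Parity must change: odd → odd — violated.
ΔS = 0: S: 1/2 → 1/2 — satisfied.
ΔL = 0, ±1 (not L=0↔0): L: 1 → 1, ΔL = +0 — satisfied.
ΔJ = 0, ±1 (not J=0↔0): J: 3/2 → 1/2, ΔJ = -1 — satisfied.
Rule(s) violated: parity.

forbidden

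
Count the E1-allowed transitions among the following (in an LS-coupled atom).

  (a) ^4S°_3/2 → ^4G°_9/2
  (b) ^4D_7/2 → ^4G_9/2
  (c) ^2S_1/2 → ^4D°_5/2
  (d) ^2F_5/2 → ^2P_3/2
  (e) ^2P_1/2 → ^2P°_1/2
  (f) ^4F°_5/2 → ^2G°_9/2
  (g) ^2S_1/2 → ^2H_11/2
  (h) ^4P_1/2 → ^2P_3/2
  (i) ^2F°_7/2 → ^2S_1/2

1

(a) forbidden (parity, ΔL, ΔJ fail)
(b) forbidden (parity, ΔL fail)
(c) forbidden (ΔS, ΔL, ΔJ fail)
(d) forbidden (parity, ΔL fail)
(e) allowed
(f) forbidden (parity, ΔS, ΔJ fail)
(g) forbidden (parity, ΔL, ΔJ fail)
(h) forbidden (parity, ΔS fail)
(i) forbidden (ΔL, ΔJ fail)
Total allowed: 1 of 9.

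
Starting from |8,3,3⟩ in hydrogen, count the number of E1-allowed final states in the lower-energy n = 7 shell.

E1 requires Δl = ±1, so l_f ∈ {2, 4}; with 0 ≤ l_f ≤ n_f−1 = 6, the allowed l_f values are {2, 4}.
For l_f = 2: m_f ∈ {m_i−1, m_i, m_i+1} ∩ [−2, 2] = {2} → 1 state.
For l_f = 4: m_f ∈ {m_i−1, m_i, m_i+1} ∩ [−4, 4] = {2, 3, 4} → 3 states.
Total: 4.

4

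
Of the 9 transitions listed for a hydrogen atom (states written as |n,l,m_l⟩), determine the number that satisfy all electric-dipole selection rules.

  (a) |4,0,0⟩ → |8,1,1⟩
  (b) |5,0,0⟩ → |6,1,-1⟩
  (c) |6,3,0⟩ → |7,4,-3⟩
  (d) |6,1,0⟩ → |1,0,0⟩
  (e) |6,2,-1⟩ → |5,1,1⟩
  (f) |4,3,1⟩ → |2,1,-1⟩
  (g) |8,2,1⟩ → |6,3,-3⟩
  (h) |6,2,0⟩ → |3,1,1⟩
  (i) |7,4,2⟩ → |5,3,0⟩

4

(a) allowed
(b) allowed
(c) forbidden — Δm_l = -3 (E1 requires Δm_l = 0, ±1)
(d) allowed
(e) forbidden — Δm_l = +2 (E1 requires Δm_l = 0, ±1)
(f) forbidden — Δl = -2 (E1 requires Δl = ±1); Δm_l = -2 (E1 requires Δm_l = 0, ±1)
(g) forbidden — Δm_l = -4 (E1 requires Δm_l = 0, ±1)
(h) allowed
(i) forbidden — Δm_l = -2 (E1 requires Δm_l = 0, ±1)
Total allowed: 4 of 9.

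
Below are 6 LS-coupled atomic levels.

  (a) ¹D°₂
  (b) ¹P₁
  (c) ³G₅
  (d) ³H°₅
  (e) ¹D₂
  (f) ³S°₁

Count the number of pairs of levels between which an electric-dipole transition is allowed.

3

(a)–(b): allowed.
(a)–(c): forbidden (ΔS, ΔL, ΔJ).
(a)–(d): forbidden (parity, ΔS, ΔL, ΔJ).
(a)–(e): allowed.
(a)–(f): forbidden (parity, ΔS, ΔL).
(b)–(c): forbidden (parity, ΔS, ΔL, ΔJ).
(b)–(d): forbidden (ΔS, ΔL, ΔJ).
(b)–(e): forbidden (parity).
(b)–(f): forbidden (ΔS).
(c)–(d): allowed.
(c)–(e): forbidden (parity, ΔS, ΔL, ΔJ).
(c)–(f): forbidden (ΔL, ΔJ).
(d)–(e): forbidden (ΔS, ΔL, ΔJ).
(d)–(f): forbidden (parity, ΔL, ΔJ).
(e)–(f): forbidden (ΔS, ΔL).
Allowed pairs: 3 of 15.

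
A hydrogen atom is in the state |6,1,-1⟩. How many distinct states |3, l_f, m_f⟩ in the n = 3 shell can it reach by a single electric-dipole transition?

E1 requires Δl = ±1, so l_f ∈ {0, 2}; with 0 ≤ l_f ≤ n_f−1 = 2, the allowed l_f values are {0, 2}.
For l_f = 0: m_f ∈ {m_i−1, m_i, m_i+1} ∩ [−0, 0] = {0} → 1 state.
For l_f = 2: m_f ∈ {m_i−1, m_i, m_i+1} ∩ [−2, 2] = {-2, -1, 0} → 3 states.
Total: 4.

4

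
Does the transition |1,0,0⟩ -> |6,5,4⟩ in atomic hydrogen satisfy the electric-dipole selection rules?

Initial l = 0, final l = 5, so Δl = +5. E1 requires Δl = ±1: violated.
Δm_l = 4 − (0) = +4. E1 requires Δm_l = 0, ±1: violated.
The transition is electric-dipole forbidden.

forbidden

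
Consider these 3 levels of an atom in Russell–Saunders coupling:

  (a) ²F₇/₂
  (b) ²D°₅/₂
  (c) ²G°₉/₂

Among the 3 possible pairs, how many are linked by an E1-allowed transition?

2

(a)–(b): allowed.
(a)–(c): allowed.
(b)–(c): forbidden (parity, ΔL, ΔJ).
Allowed pairs: 2 of 3.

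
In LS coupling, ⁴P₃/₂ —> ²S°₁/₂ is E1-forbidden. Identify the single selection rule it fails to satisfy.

the ΔS = 0 rule

ΔJ = 0, ±1 (not J=0↔0): J: 3/2 → 1/2, ΔJ = -1 — ok.
Parity must change: even → odd — ok.
ΔL = 0, ±1 (not L=0↔0): L: 1 → 0, ΔL = -1 — ok.
ΔS = 0: S: 3/2 → 1/2 — fails.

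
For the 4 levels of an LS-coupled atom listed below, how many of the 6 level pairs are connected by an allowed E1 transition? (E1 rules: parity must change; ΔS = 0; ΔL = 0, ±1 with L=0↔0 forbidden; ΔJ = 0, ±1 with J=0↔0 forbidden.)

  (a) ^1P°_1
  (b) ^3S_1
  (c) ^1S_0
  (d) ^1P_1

(a)–(b): forbidden (ΔS).
(a)–(c): allowed.
(a)–(d): allowed.
(b)–(c): forbidden (parity, ΔS, ΔL).
(b)–(d): forbidden (parity, ΔS).
(c)–(d): forbidden (parity).
Allowed pairs: 2 of 6.

2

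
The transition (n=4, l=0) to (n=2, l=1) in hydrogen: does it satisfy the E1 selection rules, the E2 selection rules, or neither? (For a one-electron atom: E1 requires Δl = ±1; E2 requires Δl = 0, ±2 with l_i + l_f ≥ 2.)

Δl = 1 − 0 = +1; l_i + l_f = 1.
E1 (Δl = ±1): satisfied.
E2 (Δl = 0,±2, l_i+l_f ≥ 2): not satisfied.

E1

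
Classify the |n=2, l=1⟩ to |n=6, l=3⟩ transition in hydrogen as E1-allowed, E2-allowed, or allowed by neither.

E2

Δl = 3 − 1 = +2; l_i + l_f = 4.
E1 (Δl = ±1): not satisfied.
E2 (Δl = 0,±2, l_i+l_f ≥ 2): satisfied.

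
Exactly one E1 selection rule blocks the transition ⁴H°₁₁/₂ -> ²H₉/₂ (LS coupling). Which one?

Parity must change: odd → even — satisfied.
ΔS = 0: S: 3/2 → 1/2 — violated.
ΔJ = 0, ±1 (not J=0↔0): J: 11/2 → 9/2, ΔJ = -1 — satisfied.
ΔL = 0, ±1 (not L=0↔0): L: 5 → 5, ΔL = +0 — satisfied.

the ΔS = 0 rule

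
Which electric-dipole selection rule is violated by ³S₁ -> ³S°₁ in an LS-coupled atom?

Parity must change: even → odd — passes.
ΔS = 0: S: 1 → 1 — passes.
ΔL = 0, ±1 (not L=0↔0): L: 0 → 0, ΔL = +0 — fails.
ΔJ = 0, ±1 (not J=0↔0): J: 1 → 1, ΔJ = +0 — passes.

the L=0 ↔ L=0 exclusion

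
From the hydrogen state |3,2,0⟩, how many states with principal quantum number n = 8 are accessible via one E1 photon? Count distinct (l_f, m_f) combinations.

6

E1 requires Δl = ±1, so l_f ∈ {1, 3}; with 0 ≤ l_f ≤ n_f−1 = 7, the allowed l_f values are {1, 3}.
For l_f = 1: m_f ∈ {m_i−1, m_i, m_i+1} ∩ [−1, 1] = {-1, 0, 1} → 3 states.
For l_f = 3: m_f ∈ {m_i−1, m_i, m_i+1} ∩ [−3, 3] = {-1, 0, 1} → 3 states.
Total: 6.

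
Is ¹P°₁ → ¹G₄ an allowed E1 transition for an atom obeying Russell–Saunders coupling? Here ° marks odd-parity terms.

ΔJ = 0, ±1 (not J=0↔0): J: 1 → 4, ΔJ = +3 — fails.
ΔL = 0, ±1 (not L=0↔0): L: 1 → 4, ΔL = +3 — fails.
Parity must change: odd → even — ok.
ΔS = 0: S: 0 → 0 — ok.
Rule(s) violated: ΔL, ΔJ.

forbidden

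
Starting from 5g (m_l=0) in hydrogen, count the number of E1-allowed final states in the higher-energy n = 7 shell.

E1 requires Δl = ±1, so l_f ∈ {3, 5}; with 0 ≤ l_f ≤ n_f−1 = 6, the allowed l_f values are {3, 5}.
For l_f = 3: m_f ∈ {m_i−1, m_i, m_i+1} ∩ [−3, 3] = {-1, 0, 1} → 3 states.
For l_f = 5: m_f ∈ {m_i−1, m_i, m_i+1} ∩ [−5, 5] = {-1, 0, 1} → 3 states.
Total: 6.

6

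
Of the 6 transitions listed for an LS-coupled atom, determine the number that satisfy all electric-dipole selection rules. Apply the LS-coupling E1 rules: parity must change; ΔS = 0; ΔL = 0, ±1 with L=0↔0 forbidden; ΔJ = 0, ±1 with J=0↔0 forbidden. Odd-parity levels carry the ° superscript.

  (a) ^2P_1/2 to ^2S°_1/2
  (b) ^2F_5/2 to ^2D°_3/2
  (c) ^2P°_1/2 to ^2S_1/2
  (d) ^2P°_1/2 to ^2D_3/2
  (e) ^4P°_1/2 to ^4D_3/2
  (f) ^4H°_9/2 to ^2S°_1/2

5

(a) allowed
(b) allowed
(c) allowed
(d) allowed
(e) allowed
(f) forbidden (parity, ΔS, ΔL, ΔJ fail)
Total allowed: 5 of 6.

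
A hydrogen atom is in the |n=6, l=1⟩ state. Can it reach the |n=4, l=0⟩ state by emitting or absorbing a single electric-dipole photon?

allowed

Initial l = 1, final l = 0, so Δl = -1. E1 requires Δl = ±1: ✓.
All E1 selection rules are satisfied.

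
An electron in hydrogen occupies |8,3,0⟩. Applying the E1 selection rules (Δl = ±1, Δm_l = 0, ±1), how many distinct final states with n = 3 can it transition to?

E1 requires Δl = ±1, so l_f ∈ {2, 4}; with 0 ≤ l_f ≤ n_f−1 = 2, the allowed l_f values are {2}.
For l_f = 2: m_f ∈ {m_i−1, m_i, m_i+1} ∩ [−2, 2] = {-1, 0, 1} → 3 states.
Total: 3.

3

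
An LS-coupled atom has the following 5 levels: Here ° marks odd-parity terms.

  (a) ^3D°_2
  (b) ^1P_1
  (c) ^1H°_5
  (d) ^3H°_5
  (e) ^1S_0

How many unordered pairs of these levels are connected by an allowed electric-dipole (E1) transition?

(a)–(b): forbidden (ΔS).
(a)–(c): forbidden (parity, ΔS, ΔL, ΔJ).
(a)–(d): forbidden (parity, ΔL, ΔJ).
(a)–(e): forbidden (ΔS, ΔL, ΔJ).
(b)–(c): forbidden (ΔL, ΔJ).
(b)–(d): forbidden (ΔS, ΔL, ΔJ).
(b)–(e): forbidden (parity).
(c)–(d): forbidden (parity, ΔS).
(c)–(e): forbidden (ΔL, ΔJ).
(d)–(e): forbidden (ΔS, ΔL, ΔJ).
Allowed pairs: 0 of 10.

0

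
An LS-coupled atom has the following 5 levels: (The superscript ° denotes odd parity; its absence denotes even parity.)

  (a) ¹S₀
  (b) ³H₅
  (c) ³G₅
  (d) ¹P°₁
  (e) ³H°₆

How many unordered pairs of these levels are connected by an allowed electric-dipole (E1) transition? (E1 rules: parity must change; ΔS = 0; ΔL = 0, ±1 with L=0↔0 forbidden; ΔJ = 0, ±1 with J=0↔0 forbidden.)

(a)–(b): forbidden (parity, ΔS, ΔL, ΔJ).
(a)–(c): forbidden (parity, ΔS, ΔL, ΔJ).
(a)–(d): allowed.
(a)–(e): forbidden (ΔS, ΔL, ΔJ).
(b)–(c): forbidden (parity).
(b)–(d): forbidden (ΔS, ΔL, ΔJ).
(b)–(e): allowed.
(c)–(d): forbidden (ΔS, ΔL, ΔJ).
(c)–(e): allowed.
(d)–(e): forbidden (parity, ΔS, ΔL, ΔJ).
Allowed pairs: 3 of 10.

3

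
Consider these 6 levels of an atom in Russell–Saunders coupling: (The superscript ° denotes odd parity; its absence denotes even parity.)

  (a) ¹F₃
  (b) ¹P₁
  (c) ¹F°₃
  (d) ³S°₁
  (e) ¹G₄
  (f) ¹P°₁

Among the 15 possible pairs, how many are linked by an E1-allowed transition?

3

(a)–(b): forbidden (parity, ΔL, ΔJ).
(a)–(c): allowed.
(a)–(d): forbidden (ΔS, ΔL, ΔJ).
(a)–(e): forbidden (parity).
(a)–(f): forbidden (ΔL, ΔJ).
(b)–(c): forbidden (ΔL, ΔJ).
(b)–(d): forbidden (ΔS).
(b)–(e): forbidden (parity, ΔL, ΔJ).
(b)–(f): allowed.
(c)–(d): forbidden (parity, ΔS, ΔL, ΔJ).
(c)–(e): allowed.
(c)–(f): forbidden (parity, ΔL, ΔJ).
(d)–(e): forbidden (ΔS, ΔL, ΔJ).
(d)–(f): forbidden (parity, ΔS).
(e)–(f): forbidden (ΔL, ΔJ).
Allowed pairs: 3 of 15.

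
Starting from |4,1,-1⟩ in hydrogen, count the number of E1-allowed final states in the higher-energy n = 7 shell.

4

E1 requires Δl = ±1, so l_f ∈ {0, 2}; with 0 ≤ l_f ≤ n_f−1 = 6, the allowed l_f values are {0, 2}.
For l_f = 0: m_f ∈ {m_i−1, m_i, m_i+1} ∩ [−0, 0] = {0} → 1 state.
For l_f = 2: m_f ∈ {m_i−1, m_i, m_i+1} ∩ [−2, 2] = {-2, -1, 0} → 3 states.
Total: 4.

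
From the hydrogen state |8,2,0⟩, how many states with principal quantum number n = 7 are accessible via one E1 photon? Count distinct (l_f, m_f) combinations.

6

E1 requires Δl = ±1, so l_f ∈ {1, 3}; with 0 ≤ l_f ≤ n_f−1 = 6, the allowed l_f values are {1, 3}.
For l_f = 1: m_f ∈ {m_i−1, m_i, m_i+1} ∩ [−1, 1] = {-1, 0, 1} → 3 states.
For l_f = 3: m_f ∈ {m_i−1, m_i, m_i+1} ∩ [−3, 3] = {-1, 0, 1} → 3 states.
Total: 6.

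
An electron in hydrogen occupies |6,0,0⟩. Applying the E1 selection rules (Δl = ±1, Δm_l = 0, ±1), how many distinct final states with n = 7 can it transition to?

3

E1 requires Δl = ±1, so l_f ∈ {-1, 1}; with 0 ≤ l_f ≤ n_f−1 = 6, the allowed l_f values are {1}.
For l_f = 1: m_f ∈ {m_i−1, m_i, m_i+1} ∩ [−1, 1] = {-1, 0, 1} → 3 states.
Total: 3.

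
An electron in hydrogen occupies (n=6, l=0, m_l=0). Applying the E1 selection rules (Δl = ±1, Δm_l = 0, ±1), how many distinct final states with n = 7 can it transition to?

3

E1 requires Δl = ±1, so l_f ∈ {-1, 1}; with 0 ≤ l_f ≤ n_f−1 = 6, the allowed l_f values are {1}.
For l_f = 1: m_f ∈ {m_i−1, m_i, m_i+1} ∩ [−1, 1] = {-1, 0, 1} → 3 states.
Total: 3.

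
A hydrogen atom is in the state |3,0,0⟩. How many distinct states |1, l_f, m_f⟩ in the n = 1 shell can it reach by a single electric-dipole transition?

0

E1 requires l_f ∈ {-1, 1}, but neither lies in [0, 0], so no final state is reachable.
Total: 0.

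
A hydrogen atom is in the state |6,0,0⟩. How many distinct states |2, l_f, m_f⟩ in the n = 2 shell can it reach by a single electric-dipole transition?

E1 requires Δl = ±1, so l_f ∈ {-1, 1}; with 0 ≤ l_f ≤ n_f−1 = 1, the allowed l_f values are {1}.
For l_f = 1: m_f ∈ {m_i−1, m_i, m_i+1} ∩ [−1, 1] = {-1, 0, 1} → 3 states.
Total: 3.

3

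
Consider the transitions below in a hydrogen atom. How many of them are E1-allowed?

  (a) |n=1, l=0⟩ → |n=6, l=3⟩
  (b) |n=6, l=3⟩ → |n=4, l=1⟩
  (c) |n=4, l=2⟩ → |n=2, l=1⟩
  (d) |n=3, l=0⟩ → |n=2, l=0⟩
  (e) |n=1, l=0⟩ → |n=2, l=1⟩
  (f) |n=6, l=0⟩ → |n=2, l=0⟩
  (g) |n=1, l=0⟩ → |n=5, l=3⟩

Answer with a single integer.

2

(a) forbidden — Δl = +3 (E1 requires Δl = ±1)
(b) forbidden — Δl = -2 (E1 requires Δl = ±1)
(c) allowed
(d) forbidden — Δl = +0 (E1 requires Δl = ±1)
(e) allowed
(f) forbidden — Δl = +0 (E1 requires Δl = ±1)
(g) forbidden — Δl = +3 (E1 requires Δl = ±1)
Total allowed: 2 of 7.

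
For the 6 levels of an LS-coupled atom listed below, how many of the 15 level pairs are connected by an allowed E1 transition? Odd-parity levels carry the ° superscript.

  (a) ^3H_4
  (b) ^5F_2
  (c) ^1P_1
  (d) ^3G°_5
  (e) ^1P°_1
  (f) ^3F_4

(a)–(b): forbidden (parity, ΔS, ΔL, ΔJ).
(a)–(c): forbidden (parity, ΔS, ΔL, ΔJ).
(a)–(d): allowed.
(a)–(e): forbidden (ΔS, ΔL, ΔJ).
(a)–(f): forbidden (parity, ΔL).
(b)–(c): forbidden (parity, ΔS, ΔL).
(b)–(d): forbidden (ΔS, ΔJ).
(b)–(e): forbidden (ΔS, ΔL).
(b)–(f): forbidden (parity, ΔS, ΔJ).
(c)–(d): forbidden (ΔS, ΔL, ΔJ).
(c)–(e): allowed.
(c)–(f): forbidden (parity, ΔS, ΔL, ΔJ).
(d)–(e): forbidden (parity, ΔS, ΔL, ΔJ).
(d)–(f): allowed.
(e)–(f): forbidden (ΔS, ΔL, ΔJ).
Allowed pairs: 3 of 15.

3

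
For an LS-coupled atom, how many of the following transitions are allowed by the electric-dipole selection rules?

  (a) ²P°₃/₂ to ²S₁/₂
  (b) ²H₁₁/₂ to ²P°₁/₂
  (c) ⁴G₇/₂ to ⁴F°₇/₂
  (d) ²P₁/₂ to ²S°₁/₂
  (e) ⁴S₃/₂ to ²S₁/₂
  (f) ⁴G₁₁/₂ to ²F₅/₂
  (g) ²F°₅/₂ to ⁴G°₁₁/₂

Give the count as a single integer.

(a) allowed
(b) forbidden (ΔL, ΔJ fail)
(c) allowed
(d) allowed
(e) forbidden (parity, ΔS, ΔL fail)
(f) forbidden (parity, ΔS, ΔJ fail)
(g) forbidden (parity, ΔS, ΔJ fail)
Total allowed: 3 of 7.

3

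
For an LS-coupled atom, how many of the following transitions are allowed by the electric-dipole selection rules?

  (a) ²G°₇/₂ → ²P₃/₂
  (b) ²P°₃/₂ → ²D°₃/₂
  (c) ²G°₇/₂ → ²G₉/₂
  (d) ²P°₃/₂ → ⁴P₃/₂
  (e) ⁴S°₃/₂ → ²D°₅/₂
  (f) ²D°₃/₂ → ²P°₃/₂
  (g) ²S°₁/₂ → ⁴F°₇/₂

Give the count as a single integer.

(a) forbidden (ΔL, ΔJ fail)
(b) forbidden (parity fails)
(c) allowed
(d) forbidden (ΔS fails)
(e) forbidden (parity, ΔS, ΔL fail)
(f) forbidden (parity fails)
(g) forbidden (parity, ΔS, ΔL, ΔJ fail)
Total allowed: 1 of 7.

1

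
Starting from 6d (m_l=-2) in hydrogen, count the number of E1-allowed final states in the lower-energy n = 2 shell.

E1 requires Δl = ±1, so l_f ∈ {1, 3}; with 0 ≤ l_f ≤ n_f−1 = 1, the allowed l_f values are {1}.
For l_f = 1: m_f ∈ {m_i−1, m_i, m_i+1} ∩ [−1, 1] = {-1} → 1 state.
Total: 1.

1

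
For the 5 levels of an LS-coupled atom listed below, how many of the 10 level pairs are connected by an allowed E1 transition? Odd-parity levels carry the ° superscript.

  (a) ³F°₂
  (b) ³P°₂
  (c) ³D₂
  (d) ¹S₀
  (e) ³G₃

(a)–(b): forbidden (parity, ΔL).
(a)–(c): allowed.
(a)–(d): forbidden (ΔS, ΔL, ΔJ).
(a)–(e): allowed.
(b)–(c): allowed.
(b)–(d): forbidden (ΔS, ΔJ).
(b)–(e): forbidden (ΔL).
(c)–(d): forbidden (parity, ΔS, ΔL, ΔJ).
(c)–(e): forbidden (parity, ΔL).
(d)–(e): forbidden (parity, ΔS, ΔL, ΔJ).
Allowed pairs: 3 of 10.

3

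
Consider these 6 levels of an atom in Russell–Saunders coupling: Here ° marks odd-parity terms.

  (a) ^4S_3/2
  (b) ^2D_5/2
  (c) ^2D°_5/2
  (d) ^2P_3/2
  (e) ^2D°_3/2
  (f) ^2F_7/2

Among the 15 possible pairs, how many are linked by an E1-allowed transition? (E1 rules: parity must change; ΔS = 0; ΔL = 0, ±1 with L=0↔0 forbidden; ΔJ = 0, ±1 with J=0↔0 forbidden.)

5

(a)–(b): forbidden (parity, ΔS, ΔL).
(a)–(c): forbidden (ΔS, ΔL).
(a)–(d): forbidden (parity, ΔS).
(a)–(e): forbidden (ΔS, ΔL).
(a)–(f): forbidden (parity, ΔS, ΔL, ΔJ).
(b)–(c): allowed.
(b)–(d): forbidden (parity).
(b)–(e): allowed.
(b)–(f): forbidden (parity).
(c)–(d): allowed.
(c)–(e): forbidden (parity).
(c)–(f): allowed.
(d)–(e): allowed.
(d)–(f): forbidden (parity, ΔL, ΔJ).
(e)–(f): forbidden (ΔJ).
Allowed pairs: 5 of 15.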